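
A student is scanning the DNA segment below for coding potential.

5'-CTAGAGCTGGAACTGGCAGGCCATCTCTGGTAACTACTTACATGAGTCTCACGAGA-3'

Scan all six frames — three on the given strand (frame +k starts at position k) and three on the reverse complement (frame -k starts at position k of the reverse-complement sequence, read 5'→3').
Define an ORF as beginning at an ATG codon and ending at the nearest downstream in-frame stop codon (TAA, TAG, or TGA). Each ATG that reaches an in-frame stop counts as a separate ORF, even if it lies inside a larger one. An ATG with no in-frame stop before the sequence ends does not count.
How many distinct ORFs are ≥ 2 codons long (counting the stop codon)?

2

Reverse complement (5'→3'): TCTCGTGAGACTCATGTAAGTAGTTACCAGAGATGGCCTGCCAGTTCCAGCTCTAG
Frame +1: CTA GAG CTG GAA CTG GCA GGC CAT CTC TGG TAA CTA CTT ACA TGA GTC TCA CGA — no ATG→stop ORF.
Frame +2: TAG AGC TGG AAC TGG CAG GCC ATC TCT GGT AAC TAC TTA CAT GAG TCT CAC GAG — no ATG→stop ORF.
Frame +3: AGA GCT GGA ACT GGC AGG CCA TCT CTG GTA ACT ACT TAC ATG AGT CTC ACG AGA — no ATG→stop ORF.
Frame -1: TCT CGT GAG ACT CAT GTA AGT AGT TAC CAG AGA TGG CCT GCC AGT TCC AGC TCT — no ATG→stop ORF.
Frame -2: CTC GTG AGA CTC ATG TAA GTA GTT ACC AGA GAT GGC CTG CCA GTT CCA GCT CTA — ATG at 14, stop TAA at 17 → 6 nt.
Frame -3: TCG TGA GAC TCA TGT AAG TAG TTA CCA GAG ATG GCC TGC CAG TTC CAG CTC TAG — ATG at 33, stop TAG at 54 → 24 nt.
ORFs ≥ 2 codons: frame -2 14–19 (2 codons), frame -3 33–56 (8 codons). Count = 2.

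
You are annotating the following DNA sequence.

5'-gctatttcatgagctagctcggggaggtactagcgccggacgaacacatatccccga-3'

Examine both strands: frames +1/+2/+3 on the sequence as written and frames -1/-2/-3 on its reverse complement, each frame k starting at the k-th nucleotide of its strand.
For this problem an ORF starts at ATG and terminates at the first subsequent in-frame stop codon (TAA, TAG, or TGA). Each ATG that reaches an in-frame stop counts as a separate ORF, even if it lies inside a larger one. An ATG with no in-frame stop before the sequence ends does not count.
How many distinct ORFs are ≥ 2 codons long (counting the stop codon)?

3

Reverse complement (5'→3'): TCGGGGATATGTGTTCGTCCGGCGCTAGTACCTCCCCGAGCTAGCTCATGAAATAGC
Frame +1: GCT ATT TCA TGA GCT AGC TCG GGG AGG TAC TAG CGC CGG ACG AAC ACA TAT CCC CGA — no ATG→stop ORF.
Frame +2: CTA TTT CAT GAG CTA GCT CGG GGA GGT ACT AGC GCC GGA CGA ACA CAT ATC CCC — no ATG→stop ORF.
Frame +3: TAT TTC ATG AGC TAG CTC GGG GAG GTA CTA GCG CCG GAC GAA CAC ATA TCC CCG — ATG at 9, stop TAG at 15 → 9 nt.
Frame -1: TCG GGG ATA TGT GTT CGT CCG GCG CTA GTA CCT CCC CGA GCT AGC TCA TGA AAT AGC — no ATG→stop ORF.
Frame -2: CGG GGA TAT GTG TTC GTC CGG CGC TAG TAC CTC CCC GAG CTA GCT CAT GAA ATA — no ATG→stop ORF.
Frame -3: GGG GAT ATG TGT TCG TCC GGC GCT AGT ACC TCC CCG AGC TAG CTC ATG AAA TAG — ATG at 9, stop TAG at 42 → 36 nt; ATG at 48, stop TAG at 54 → 9 nt.
ORFs ≥ 2 codons: frame +3 9–17 (3 codons), frame -3 9–44 (12 codons), frame -3 48–56 (3 codons). Count = 3.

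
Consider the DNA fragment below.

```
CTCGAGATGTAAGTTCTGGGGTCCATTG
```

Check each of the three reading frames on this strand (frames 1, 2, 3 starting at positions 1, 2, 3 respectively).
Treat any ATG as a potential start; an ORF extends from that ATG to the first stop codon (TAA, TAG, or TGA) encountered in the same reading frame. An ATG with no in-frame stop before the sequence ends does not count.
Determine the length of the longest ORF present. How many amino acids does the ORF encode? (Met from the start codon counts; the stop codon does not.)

Frame 1: CTC GAG ATG TAA GTT CTG GGG TCC ATT — ATG at 7, stop TAA at 10 → 6 nt.
Frame 2: TCG AGA TGT AAG TTC TGG GGT CCA TTG — no ATG→stop ORF.
Frame 3: CGA GAT GTA AGT TCT GGG GTC CAT — no ATG→stop ORF.
Longest: frame 1, positions 7–12, 6 nt = 2 codons = 1 aa. → 1 amino acids.

1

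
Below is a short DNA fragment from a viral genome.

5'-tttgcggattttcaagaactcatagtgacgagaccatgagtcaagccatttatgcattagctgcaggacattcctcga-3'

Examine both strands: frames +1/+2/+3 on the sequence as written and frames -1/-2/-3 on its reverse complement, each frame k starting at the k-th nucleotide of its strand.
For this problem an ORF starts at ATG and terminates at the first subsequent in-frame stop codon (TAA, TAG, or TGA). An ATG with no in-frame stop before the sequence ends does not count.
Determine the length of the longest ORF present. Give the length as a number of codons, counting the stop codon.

6

Reverse complement (5'→3'): TCGAGGAATGTCCTGCAGCTAATGCATAAATGGCTTGACTCATGGTCTCGTCACTATGAGTTCTTGAAAATCCGCAAA
Frame +1: TTT GCG GAT TTT CAA GAA CTC ATA GTG ACG AGA CCA TGA GTC AAG CCA TTT ATG CAT TAG CTG CAG GAC ATT CCT CGA — ATG at 52, stop TAG at 58 → 9 nt.
Frame +2: TTG CGG ATT TTC AAG AAC TCA TAG TGA CGA GAC CAT GAG TCA AGC CAT TTA TGC ATT AGC TGC AGG ACA TTC CTC — no ATG→stop ORF.
Frame +3: TGC GGA TTT TCA AGA ACT CAT AGT GAC GAG ACC ATG AGT CAA GCC ATT TAT GCA TTA GCT GCA GGA CAT TCC TCG — no ATG→stop ORF.
Frame -1: TCG AGG AAT GTC CTG CAG CTA ATG CAT AAA TGG CTT GAC TCA TGG TCT CGT CAC TAT GAG TTC TTG AAA ATC CGC AAA — no ATG→stop ORF.
Frame -2: CGA GGA ATG TCC TGC AGC TAA TGC ATA AAT GGC TTG ACT CAT GGT CTC GTC ACT ATG AGT TCT TGA AAA TCC GCA — ATG at 8, stop TAA at 20 → 15 nt; ATG at 56, stop TGA at 65 → 12 nt.
Frame -3: GAG GAA TGT CCT GCA GCT AAT GCA TAA ATG GCT TGA CTC ATG GTC TCG TCA CTA TGA GTT CTT GAA AAT CCG CAA — ATG at 30, stop TGA at 36 → 9 nt; ATG at 42, stop TGA at 57 → 18 nt.
Longest: frame -3, positions 42–59, 18 nt = 6 codons = 5 aa. → 6 codons.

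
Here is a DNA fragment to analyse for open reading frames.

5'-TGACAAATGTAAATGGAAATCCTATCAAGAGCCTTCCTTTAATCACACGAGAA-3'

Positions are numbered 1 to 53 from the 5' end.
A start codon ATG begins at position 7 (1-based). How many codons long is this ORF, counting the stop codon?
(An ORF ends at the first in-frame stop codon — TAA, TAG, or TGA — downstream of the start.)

Codons from position 7: ATG (7–9), TAA (10–12).
TAA is the first in-frame stop; that's 2 codons including the stop.

2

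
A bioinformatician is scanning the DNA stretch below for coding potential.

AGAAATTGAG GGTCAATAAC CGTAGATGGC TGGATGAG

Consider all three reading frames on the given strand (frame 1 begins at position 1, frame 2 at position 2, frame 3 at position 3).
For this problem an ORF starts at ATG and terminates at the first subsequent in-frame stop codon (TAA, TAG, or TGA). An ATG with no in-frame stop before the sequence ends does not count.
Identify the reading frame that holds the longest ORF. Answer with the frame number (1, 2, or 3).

2

Frame 1: AGA AAT TGA GGG TCA ATA ACC GTA GAT GGC TGG ATG — no ATG→stop ORF.
Frame 2: GAA ATT GAG GGT CAA TAA CCG TAG ATG GCT GGA TGA — ATG at 26, stop TGA at 35 → 12 nt.
Frame 3: AAA TTG AGG GTC AAT AAC CGT AGA TGG CTG GAT GAG — no ATG→stop ORF.
Longest ORF is 12 nt in frame 2 (positions 26–37).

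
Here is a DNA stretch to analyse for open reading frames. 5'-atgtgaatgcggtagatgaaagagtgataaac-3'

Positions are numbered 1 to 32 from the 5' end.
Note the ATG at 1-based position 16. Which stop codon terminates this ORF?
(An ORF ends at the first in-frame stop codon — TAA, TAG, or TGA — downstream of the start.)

TGA

Codons from position 16: ATG (16–18), AAA (19–21), GAG (22–24), TGA (25–27).
The first in-frame stop codon is TGA.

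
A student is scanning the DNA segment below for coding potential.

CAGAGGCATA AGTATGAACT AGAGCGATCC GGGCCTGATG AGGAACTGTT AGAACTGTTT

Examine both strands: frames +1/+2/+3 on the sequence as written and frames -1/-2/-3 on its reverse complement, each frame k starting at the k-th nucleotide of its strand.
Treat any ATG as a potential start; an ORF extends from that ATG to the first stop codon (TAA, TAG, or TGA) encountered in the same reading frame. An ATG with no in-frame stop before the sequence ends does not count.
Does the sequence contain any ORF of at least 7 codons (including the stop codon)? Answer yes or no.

no

Reverse complement (5'→3'): AAACAGTTCTAACAGTTCCTCATCAGGCCCGGATCGCTCTAGTTCATACTTATGCCTCTG
Frame +1: CAG AGG CAT AAG TAT GAA CTA GAG CGA TCC GGG CCT GAT GAG GAA CTG TTA GAA CTG TTT — no ATG→stop ORF.
Frame +2: AGA GGC ATA AGT ATG AAC TAG AGC GAT CCG GGC CTG ATG AGG AAC TGT TAG AAC TGT — ATG at 14, stop TAG at 20 → 9 nt; ATG at 38, stop TAG at 50 → 15 nt.
Frame +3: GAG GCA TAA GTA TGA ACT AGA GCG ATC CGG GCC TGA TGA GGA ACT GTT AGA ACT GTT — no ATG→stop ORF.
Frame -1: AAA CAG TTC TAA CAG TTC CTC ATC AGG CCC GGA TCG CTC TAG TTC ATA CTT ATG CCT CTG — no ATG→stop ORF.
Frame -2: AAC AGT TCT AAC AGT TCC TCA TCA GGC CCG GAT CGC TCT AGT TCA TAC TTA TGC CTC — no ATG→stop ORF.
Frame -3: ACA GTT CTA ACA GTT CCT CAT CAG GCC CGG ATC GCT CTA GTT CAT ACT TAT GCC TCT — no ATG→stop ORF.
Largest ORF found is 5 codons < 7, so no.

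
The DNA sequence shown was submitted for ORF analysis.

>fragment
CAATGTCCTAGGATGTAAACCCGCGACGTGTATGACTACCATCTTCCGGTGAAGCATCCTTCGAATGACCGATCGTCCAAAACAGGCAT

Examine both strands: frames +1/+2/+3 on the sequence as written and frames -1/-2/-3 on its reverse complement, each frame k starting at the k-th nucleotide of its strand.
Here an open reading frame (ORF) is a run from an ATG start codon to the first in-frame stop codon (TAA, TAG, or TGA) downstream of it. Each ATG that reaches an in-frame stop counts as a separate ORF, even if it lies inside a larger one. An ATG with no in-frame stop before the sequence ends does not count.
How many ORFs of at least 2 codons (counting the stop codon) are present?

4

Reverse complement (5'→3'): ATGCCTGTTTTGGACGATCGGTCATTCGAAGGATGCTTCACCGGAAGATGGTAGTCATACACGTCGCGGGTTTACATCCTAGGACATTG
Frame +1: CAA TGT CCT AGG ATG TAA ACC CGC GAC GTG TAT GAC TAC CAT CTT CCG GTG AAG CAT CCT TCG AAT GAC CGA TCG TCC AAA ACA GGC — ATG at 13, stop TAA at 16 → 6 nt.
Frame +2: AAT GTC CTA GGA TGT AAA CCC GCG ACG TGT ATG ACT ACC ATC TTC CGG TGA AGC ATC CTT CGA ATG ACC GAT CGT CCA AAA CAG GCA — ATG at 32, stop TGA at 50 → 21 nt.
Frame +3: ATG TCC TAG GAT GTA AAC CCG CGA CGT GTA TGA CTA CCA TCT TCC GGT GAA GCA TCC TTC GAA TGA CCG ATC GTC CAA AAC AGG CAT — ATG at 3, stop TAG at 9 → 9 nt.
Frame -1: ATG CCT GTT TTG GAC GAT CGG TCA TTC GAA GGA TGC TTC ACC GGA AGA TGG TAG TCA TAC ACG TCG CGG GTT TAC ATC CTA GGA CAT — ATG at 1, stop TAG at 52 → 54 nt.
Frame -2: TGC CTG TTT TGG ACG ATC GGT CAT TCG AAG GAT GCT TCA CCG GAA GAT GGT AGT CAT ACA CGT CGC GGG TTT ACA TCC TAG GAC ATT — no ATG→stop ORF.
Frame -3: GCC TGT TTT GGA CGA TCG GTC ATT CGA AGG ATG CTT CAC CGG AAG ATG GTA GTC ATA CAC GTC GCG GGT TTA CAT CCT AGG ACA TTG — no ATG→stop ORF.
ORFs ≥ 2 codons: frame +1 13–18 (2 codons), frame +2 32–52 (7 codons), frame +3 3–11 (3 codons), frame -1 1–54 (18 codons). Count = 4.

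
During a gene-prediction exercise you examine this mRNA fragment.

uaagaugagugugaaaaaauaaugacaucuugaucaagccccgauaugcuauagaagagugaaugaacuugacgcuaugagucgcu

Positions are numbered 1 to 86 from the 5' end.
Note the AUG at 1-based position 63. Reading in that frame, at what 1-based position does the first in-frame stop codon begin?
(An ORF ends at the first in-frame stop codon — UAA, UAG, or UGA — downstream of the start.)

78

Codons from position 63: AUG (63–65), AAC (66–68), UUG (69–71), ACG (72–74), CUA (75–77), UGA (78–80).
UGA is a stop codon; it begins at position 78.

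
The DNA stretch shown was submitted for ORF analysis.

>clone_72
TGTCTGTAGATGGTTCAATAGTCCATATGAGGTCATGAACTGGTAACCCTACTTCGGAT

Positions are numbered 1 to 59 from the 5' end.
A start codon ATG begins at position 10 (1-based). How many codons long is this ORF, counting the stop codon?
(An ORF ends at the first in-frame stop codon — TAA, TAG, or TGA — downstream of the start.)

4

Codons from position 10: ATG (10–12), GTT (13–15), CAA (16–18), TAG (19–21).
TAG is the first in-frame stop; that's 4 codons including the stop.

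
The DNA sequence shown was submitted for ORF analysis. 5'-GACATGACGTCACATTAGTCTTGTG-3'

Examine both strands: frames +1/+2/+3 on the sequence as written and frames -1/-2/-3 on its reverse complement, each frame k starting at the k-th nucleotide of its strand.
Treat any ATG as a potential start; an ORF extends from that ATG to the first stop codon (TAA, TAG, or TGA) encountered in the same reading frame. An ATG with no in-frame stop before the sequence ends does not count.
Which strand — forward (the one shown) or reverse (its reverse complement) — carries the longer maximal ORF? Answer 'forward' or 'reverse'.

forward

Reverse complement (5'→3'): CACAAGACTAATGTGACGTCATGTC
Frame +1: GAC ATG ACG TCA CAT TAG TCT TGT — ATG at 4, stop TAG at 16 → 15 nt.
Frame +2: ACA TGA CGT CAC ATT AGT CTT GTG — no ATG→stop ORF.
Frame +3: CAT GAC GTC ACA TTA GTC TTG — no ATG→stop ORF.
Frame -1: CAC AAG ACT AAT GTG ACG TCA TGT — no ATG→stop ORF.
Frame -2: ACA AGA CTA ATG TGA CGT CAT GTC — ATG at 11, stop TGA at 14 → 6 nt.
Frame -3: CAA GAC TAA TGT GAC GTC ATG — no ATG→stop ORF.
Forward-strand max 15 nt; reverse-strand max 6 nt. The forward strand has the longer ORF.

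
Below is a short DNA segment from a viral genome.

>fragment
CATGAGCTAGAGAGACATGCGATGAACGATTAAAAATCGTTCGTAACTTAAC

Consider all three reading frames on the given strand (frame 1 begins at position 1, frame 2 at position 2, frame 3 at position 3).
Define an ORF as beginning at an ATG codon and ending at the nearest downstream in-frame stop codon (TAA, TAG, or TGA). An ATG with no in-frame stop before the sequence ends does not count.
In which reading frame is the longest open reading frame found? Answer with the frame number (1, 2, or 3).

Frame 1: CAT GAG CTA GAG AGA CAT GCG ATG AAC GAT TAA AAA TCG TTC GTA ACT TAA — ATG at 22, stop TAA at 31 → 12 nt.
Frame 2: ATG AGC TAG AGA GAC ATG CGA TGA ACG ATT AAA AAT CGT TCG TAA CTT AAC — ATG at 2, stop TAG at 8 → 9 nt; ATG at 17, stop TGA at 23 → 9 nt.
Frame 3: TGA GCT AGA GAG ACA TGC GAT GAA CGA TTA AAA ATC GTT CGT AAC TTA — no ATG→stop ORF.
Longest ORF is 12 nt in frame 1 (positions 22–33).

1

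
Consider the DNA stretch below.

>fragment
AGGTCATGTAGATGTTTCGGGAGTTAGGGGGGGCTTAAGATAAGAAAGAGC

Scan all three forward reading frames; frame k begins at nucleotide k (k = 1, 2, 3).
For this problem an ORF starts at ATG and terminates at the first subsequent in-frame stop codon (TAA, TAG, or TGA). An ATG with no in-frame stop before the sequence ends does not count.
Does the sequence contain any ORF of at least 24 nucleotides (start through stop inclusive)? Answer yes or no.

yes

Frame 1: AGG TCA TGT AGA TGT TTC GGG AGT TAG GGG GGG CTT AAG ATA AGA AAG AGC — no ATG→stop ORF.
Frame 2: GGT CAT GTA GAT GTT TCG GGA GTT AGG GGG GGC TTA AGA TAA GAA AGA — no ATG→stop ORF.
Frame 3: GTC ATG TAG ATG TTT CGG GAG TTA GGG GGG GCT TAA GAT AAG AAA GAG — ATG at 6, stop TAG at 9 → 6 nt; ATG at 12, stop TAA at 36 → 27 nt.
Frame 3 has an ORF of 27 nucleotides (positions 12–38) ≥ 24, so yes.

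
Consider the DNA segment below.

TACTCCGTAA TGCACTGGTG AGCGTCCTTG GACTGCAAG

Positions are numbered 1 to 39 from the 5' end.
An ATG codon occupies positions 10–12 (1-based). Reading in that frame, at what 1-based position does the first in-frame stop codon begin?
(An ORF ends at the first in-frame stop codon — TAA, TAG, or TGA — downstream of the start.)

19

Codons from position 10: ATG (10–12), CAC (13–15), TGG (16–18), TGA (19–21).
TGA is a stop codon; it begins at position 19.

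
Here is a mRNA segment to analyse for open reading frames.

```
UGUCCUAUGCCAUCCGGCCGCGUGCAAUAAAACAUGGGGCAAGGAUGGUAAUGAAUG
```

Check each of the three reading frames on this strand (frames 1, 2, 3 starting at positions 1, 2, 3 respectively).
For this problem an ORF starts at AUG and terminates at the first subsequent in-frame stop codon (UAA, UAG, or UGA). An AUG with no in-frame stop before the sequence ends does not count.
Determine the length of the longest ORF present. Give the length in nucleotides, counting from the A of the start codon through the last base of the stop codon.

24

Frame 1: UGU CCU AUG CCA UCC GGC CGC GUG CAA UAA AAC AUG GGG CAA GGA UGG UAA UGA AUG — AUG at 7, stop UAA at 28 → 24 nt; AUG at 34, stop UAA at 49 → 18 nt.
Frame 2: GUC CUA UGC CAU CCG GCC GCG UGC AAU AAA ACA UGG GGC AAG GAU GGU AAU GAA — no AUG→stop ORF.
Frame 3: UCC UAU GCC AUC CGG CCG CGU GCA AUA AAA CAU GGG GCA AGG AUG GUA AUG AAU — no AUG→stop ORF.
Longest: frame 1, positions 7–30, 24 nt = 8 codons = 7 aa. → 24 nucleotides.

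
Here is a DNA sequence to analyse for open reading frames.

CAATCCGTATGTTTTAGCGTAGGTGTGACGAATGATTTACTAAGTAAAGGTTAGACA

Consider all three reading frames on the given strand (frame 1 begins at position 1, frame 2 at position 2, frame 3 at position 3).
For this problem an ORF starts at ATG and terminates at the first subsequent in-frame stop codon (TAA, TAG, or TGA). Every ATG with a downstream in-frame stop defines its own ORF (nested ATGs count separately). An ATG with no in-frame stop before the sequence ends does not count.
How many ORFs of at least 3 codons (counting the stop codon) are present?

2

Frame 1: CAA TCC GTA TGT TTT AGC GTA GGT GTG ACG AAT GAT TTA CTA AGT AAA GGT TAG ACA — no ATG→stop ORF.
Frame 2: AAT CCG TAT GTT TTA GCG TAG GTG TGA CGA ATG ATT TAC TAA GTA AAG GTT AGA — ATG at 32, stop TAA at 41 → 12 nt.
Frame 3: ATC CGT ATG TTT TAG CGT AGG TGT GAC GAA TGA TTT ACT AAG TAA AGG TTA GAC — ATG at 9, stop TAG at 15 → 9 nt.
ORFs ≥ 3 codons: frame 2 32–43 (4 codons), frame 3 9–17 (3 codons). Count = 2.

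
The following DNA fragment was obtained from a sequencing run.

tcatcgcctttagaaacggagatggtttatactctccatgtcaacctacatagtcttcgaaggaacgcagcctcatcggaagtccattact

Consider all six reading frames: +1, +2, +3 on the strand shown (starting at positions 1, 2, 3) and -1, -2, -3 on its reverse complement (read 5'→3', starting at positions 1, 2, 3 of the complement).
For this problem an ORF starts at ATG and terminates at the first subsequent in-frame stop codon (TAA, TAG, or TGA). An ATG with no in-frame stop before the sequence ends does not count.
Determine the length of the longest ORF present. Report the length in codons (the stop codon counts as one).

12

Reverse complement (5'→3'): AGTAATGGACTTCCGATGAGGCTGCGTTCCTTCGAAGACTATGTAGGTTGACATGGAGAGTATAAACCATCTCCGTTTCTAAAGGCGATGA
Frame +1: TCA TCG CCT TTA GAA ACG GAG ATG GTT TAT ACT CTC CAT GTC AAC CTA CAT AGT CTT CGA AGG AAC GCA GCC TCA TCG GAA GTC CAT TAC — no ATG→stop ORF.
Frame +2: CAT CGC CTT TAG AAA CGG AGA TGG TTT ATA CTC TCC ATG TCA ACC TAC ATA GTC TTC GAA GGA ACG CAG CCT CAT CGG AAG TCC ATT ACT — no ATG→stop ORF.
Frame +3: ATC GCC TTT AGA AAC GGA GAT GGT TTA TAC TCT CCA TGT CAA CCT ACA TAG TCT TCG AAG GAA CGC AGC CTC ATC GGA AGT CCA TTA — no ATG→stop ORF.
Frame -1: AGT AAT GGA CTT CCG ATG AGG CTG CGT TCC TTC GAA GAC TAT GTA GGT TGA CAT GGA GAG TAT AAA CCA TCT CCG TTT CTA AAG GCG ATG — ATG at 16, stop TGA at 49 → 36 nt.
Frame -2: GTA ATG GAC TTC CGA TGA GGC TGC GTT CCT TCG AAG ACT ATG TAG GTT GAC ATG GAG AGT ATA AAC CAT CTC CGT TTC TAA AGG CGA TGA — ATG at 5, stop TGA at 17 → 15 nt; ATG at 41, stop TAG at 44 → 6 nt; ATG at 53, stop TAA at 80 → 30 nt.
Frame -3: TAA TGG ACT TCC GAT GAG GCT GCG TTC CTT CGA AGA CTA TGT AGG TTG ACA TGG AGA GTA TAA ACC ATC TCC GTT TCT AAA GGC GAT — no ATG→stop ORF.
Longest: frame -1, positions 16–51, 36 nt = 12 codons = 11 aa. → 12 codons.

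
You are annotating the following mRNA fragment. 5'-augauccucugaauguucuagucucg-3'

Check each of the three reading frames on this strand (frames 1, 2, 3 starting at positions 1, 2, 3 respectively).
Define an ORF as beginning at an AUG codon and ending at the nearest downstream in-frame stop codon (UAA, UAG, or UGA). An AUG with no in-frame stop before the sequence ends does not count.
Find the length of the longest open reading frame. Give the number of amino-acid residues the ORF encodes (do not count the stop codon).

3

Frame 1: AUG AUC CUC UGA AUG UUC UAG UCU — AUG at 1, stop UGA at 10 → 12 nt; AUG at 13, stop UAG at 19 → 9 nt.
Frame 2: UGA UCC UCU GAA UGU UCU AGU CUC — no AUG→stop ORF.
Frame 3: GAU CCU CUG AAU GUU CUA GUC UCG — no AUG→stop ORF.
Longest: frame 1, positions 1–12, 12 nt = 4 codons = 3 aa. → 3 amino acids.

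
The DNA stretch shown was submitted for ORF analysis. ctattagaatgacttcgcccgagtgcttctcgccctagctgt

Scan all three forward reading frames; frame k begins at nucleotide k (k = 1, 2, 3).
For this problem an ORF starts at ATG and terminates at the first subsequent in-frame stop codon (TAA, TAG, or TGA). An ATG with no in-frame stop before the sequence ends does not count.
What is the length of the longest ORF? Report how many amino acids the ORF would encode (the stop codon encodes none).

9

Frame 1: CTA TTA GAA TGA CTT CGC CCG AGT GCT TCT CGC CCT AGC TGT — no ATG→stop ORF.
Frame 2: TAT TAG AAT GAC TTC GCC CGA GTG CTT CTC GCC CTA GCT — no ATG→stop ORF.
Frame 3: ATT AGA ATG ACT TCG CCC GAG TGC TTC TCG CCC TAG CTG — ATG at 9, stop TAG at 36 → 30 nt.
Longest: frame 3, positions 9–38, 30 nt = 10 codons = 9 aa. → 9 amino acids.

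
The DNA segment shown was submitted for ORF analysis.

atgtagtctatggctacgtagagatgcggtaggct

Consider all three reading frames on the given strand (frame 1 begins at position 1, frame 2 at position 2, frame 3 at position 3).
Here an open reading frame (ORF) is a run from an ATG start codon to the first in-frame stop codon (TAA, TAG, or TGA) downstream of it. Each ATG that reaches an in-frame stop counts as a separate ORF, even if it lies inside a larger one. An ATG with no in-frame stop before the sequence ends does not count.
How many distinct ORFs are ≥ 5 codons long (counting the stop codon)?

Frame 1: ATG TAG TCT ATG GCT ACG TAG AGA TGC GGT AGG — ATG at 1, stop TAG at 4 → 6 nt; ATG at 10, stop TAG at 19 → 12 nt.
Frame 2: TGT AGT CTA TGG CTA CGT AGA GAT GCG GTA GGC — no ATG→stop ORF.
Frame 3: GTA GTC TAT GGC TAC GTA GAG ATG CGG TAG GCT — ATG at 24, stop TAG at 30 → 9 nt.
No ORF reaches 5 codons. Count = 0.

0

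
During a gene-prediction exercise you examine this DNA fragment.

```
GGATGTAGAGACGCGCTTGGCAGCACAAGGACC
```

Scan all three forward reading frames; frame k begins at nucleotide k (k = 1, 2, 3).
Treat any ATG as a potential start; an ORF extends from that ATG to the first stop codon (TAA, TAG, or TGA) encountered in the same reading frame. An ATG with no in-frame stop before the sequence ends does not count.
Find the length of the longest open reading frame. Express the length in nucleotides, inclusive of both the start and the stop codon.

6

Frame 1: GGA TGT AGA GAC GCG CTT GGC AGC ACA AGG ACC — no ATG→stop ORF.
Frame 2: GAT GTA GAG ACG CGC TTG GCA GCA CAA GGA — no ATG→stop ORF.
Frame 3: ATG TAG AGA CGC GCT TGG CAG CAC AAG GAC — ATG at 3, stop TAG at 6 → 6 nt.
Longest: frame 3, positions 3–8, 6 nt = 2 codons = 1 aa. → 6 nucleotides.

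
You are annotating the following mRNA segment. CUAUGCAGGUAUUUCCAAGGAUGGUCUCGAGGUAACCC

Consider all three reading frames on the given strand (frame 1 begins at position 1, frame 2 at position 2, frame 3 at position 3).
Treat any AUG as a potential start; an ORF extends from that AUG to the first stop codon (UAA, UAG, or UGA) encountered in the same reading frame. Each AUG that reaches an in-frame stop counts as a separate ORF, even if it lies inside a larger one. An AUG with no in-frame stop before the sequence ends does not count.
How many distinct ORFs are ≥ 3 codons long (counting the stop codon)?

Frame 1: CUA UGC AGG UAU UUC CAA GGA UGG UCU CGA GGU AAC — no AUG→stop ORF.
Frame 2: UAU GCA GGU AUU UCC AAG GAU GGU CUC GAG GUA ACC — no AUG→stop ORF.
Frame 3: AUG CAG GUA UUU CCA AGG AUG GUC UCG AGG UAA CCC — AUG at 3, stop UAA at 33 → 33 nt; AUG at 21, stop UAA at 33 → 15 nt.
ORFs ≥ 3 codons: frame 3 3–35 (11 codons), frame 3 21–35 (5 codons). Count = 2.

2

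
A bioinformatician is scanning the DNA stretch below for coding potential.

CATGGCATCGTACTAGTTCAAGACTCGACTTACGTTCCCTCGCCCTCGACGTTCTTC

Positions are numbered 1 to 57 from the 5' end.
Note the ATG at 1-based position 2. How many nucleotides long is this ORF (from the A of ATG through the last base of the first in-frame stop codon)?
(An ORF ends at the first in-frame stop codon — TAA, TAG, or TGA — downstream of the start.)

Codons from position 2: ATG (2–4), GCA (5–7), TCG (8–10), TAC (11–13), TAG (14–16).
TAG is the first in-frame stop; ORF spans 2–16, 15 nucleotides.

15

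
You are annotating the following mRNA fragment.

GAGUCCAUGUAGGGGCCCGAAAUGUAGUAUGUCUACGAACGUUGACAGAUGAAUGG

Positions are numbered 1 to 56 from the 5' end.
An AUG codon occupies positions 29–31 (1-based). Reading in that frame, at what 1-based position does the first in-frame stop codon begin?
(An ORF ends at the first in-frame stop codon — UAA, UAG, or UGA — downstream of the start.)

Codons from position 29: AUG (29–31), UCU (32–34), ACG (35–37), AAC (38–40), GUU (41–43), GAC (44–46), AGA (47–49), UGA (50–52).
UGA is a stop codon; it begins at position 50.

50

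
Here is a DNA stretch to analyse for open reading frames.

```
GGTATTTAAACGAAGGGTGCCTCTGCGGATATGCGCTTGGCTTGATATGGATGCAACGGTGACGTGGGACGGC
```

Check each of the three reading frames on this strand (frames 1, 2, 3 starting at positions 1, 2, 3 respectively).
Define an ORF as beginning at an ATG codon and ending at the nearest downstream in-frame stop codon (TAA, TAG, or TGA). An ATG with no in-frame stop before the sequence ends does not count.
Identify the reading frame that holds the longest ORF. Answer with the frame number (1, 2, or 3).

1

Frame 1: GGT ATT TAA ACG AAG GGT GCC TCT GCG GAT ATG CGC TTG GCT TGA TAT GGA TGC AAC GGT GAC GTG GGA CGG — ATG at 31, stop TGA at 43 → 15 nt.
Frame 2: GTA TTT AAA CGA AGG GTG CCT CTG CGG ATA TGC GCT TGG CTT GAT ATG GAT GCA ACG GTG ACG TGG GAC GGC — no ATG→stop ORF.
Frame 3: TAT TTA AAC GAA GGG TGC CTC TGC GGA TAT GCG CTT GGC TTG ATA TGG ATG CAA CGG TGA CGT GGG ACG — ATG at 51, stop TGA at 60 → 12 nt.
Longest ORF is 15 nt in frame 1 (positions 31–45).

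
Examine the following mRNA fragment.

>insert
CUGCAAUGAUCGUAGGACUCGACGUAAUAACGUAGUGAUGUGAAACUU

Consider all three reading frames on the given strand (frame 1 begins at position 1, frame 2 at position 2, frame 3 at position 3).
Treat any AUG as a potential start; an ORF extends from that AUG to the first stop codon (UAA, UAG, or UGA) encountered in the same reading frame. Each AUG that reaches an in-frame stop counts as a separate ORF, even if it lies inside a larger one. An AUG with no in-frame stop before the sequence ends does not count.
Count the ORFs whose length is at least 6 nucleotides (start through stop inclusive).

2

Frame 1: CUG CAA UGA UCG UAG GAC UCG ACG UAA UAA CGU AGU GAU GUG AAA CUU — no AUG→stop ORF.
Frame 2: UGC AAU GAU CGU AGG ACU CGA CGU AAU AAC GUA GUG AUG UGA AAC — AUG at 38, stop UGA at 41 → 6 nt.
Frame 3: GCA AUG AUC GUA GGA CUC GAC GUA AUA ACG UAG UGA UGU GAA ACU — AUG at 6, stop UAG at 33 → 30 nt.
ORFs ≥ 6 nucleotides: frame 2 38–43 (6 nucleotides), frame 3 6–35 (30 nucleotides). Count = 2.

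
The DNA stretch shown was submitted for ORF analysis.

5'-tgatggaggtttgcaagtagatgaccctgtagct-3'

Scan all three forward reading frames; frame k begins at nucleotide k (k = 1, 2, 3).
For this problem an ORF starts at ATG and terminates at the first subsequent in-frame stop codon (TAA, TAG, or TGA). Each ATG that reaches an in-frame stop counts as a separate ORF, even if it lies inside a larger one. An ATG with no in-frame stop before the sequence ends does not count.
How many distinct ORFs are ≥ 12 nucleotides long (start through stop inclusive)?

2

Frame 1: TGA TGG AGG TTT GCA AGT AGA TGA CCC TGT AGC — no ATG→stop ORF.
Frame 2: GAT GGA GGT TTG CAA GTA GAT GAC CCT GTA GCT — no ATG→stop ORF.
Frame 3: ATG GAG GTT TGC AAG TAG ATG ACC CTG TAG — ATG at 3, stop TAG at 18 → 18 nt; ATG at 21, stop TAG at 30 → 12 nt.
ORFs ≥ 12 nucleotides: frame 3 3–20 (18 nucleotides), frame 3 21–32 (12 nucleotides). Count = 2.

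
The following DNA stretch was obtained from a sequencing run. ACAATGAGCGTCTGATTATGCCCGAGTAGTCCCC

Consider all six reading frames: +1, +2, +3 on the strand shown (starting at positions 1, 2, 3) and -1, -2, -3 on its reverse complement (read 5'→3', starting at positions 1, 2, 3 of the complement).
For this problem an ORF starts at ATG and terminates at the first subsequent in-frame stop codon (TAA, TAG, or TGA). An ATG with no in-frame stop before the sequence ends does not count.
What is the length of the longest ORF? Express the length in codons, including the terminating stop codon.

4

Reverse complement (5'→3'): GGGGACTACTCGGGCATAATCAGACGCTCATTGT
Frame +1: ACA ATG AGC GTC TGA TTA TGC CCG AGT AGT CCC — ATG at 4, stop TGA at 13 → 12 nt.
Frame +2: CAA TGA GCG TCT GAT TAT GCC CGA GTA GTC CCC — no ATG→stop ORF.
Frame +3: AAT GAG CGT CTG ATT ATG CCC GAG TAG TCC — ATG at 18, stop TAG at 27 → 12 nt.
Frame -1: GGG GAC TAC TCG GGC ATA ATC AGA CGC TCA TTG — no ATG→stop ORF.
Frame -2: GGG ACT ACT CGG GCA TAA TCA GAC GCT CAT TGT — no ATG→stop ORF.
Frame -3: GGA CTA CTC GGG CAT AAT CAG ACG CTC ATT — no ATG→stop ORF.
Longest: frame +1, positions 4–15, 12 nt = 4 codons = 3 aa. → 4 codons.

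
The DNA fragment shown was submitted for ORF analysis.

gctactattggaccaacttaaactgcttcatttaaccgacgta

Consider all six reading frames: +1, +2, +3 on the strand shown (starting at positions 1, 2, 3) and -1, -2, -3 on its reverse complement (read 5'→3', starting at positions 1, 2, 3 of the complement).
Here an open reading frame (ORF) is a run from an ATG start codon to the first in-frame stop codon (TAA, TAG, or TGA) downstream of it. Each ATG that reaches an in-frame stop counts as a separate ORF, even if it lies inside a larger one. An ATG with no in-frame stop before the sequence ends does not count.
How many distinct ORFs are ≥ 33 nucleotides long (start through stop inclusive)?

0

Reverse complement (5'→3'): TACGTCGGTTAAATGAAGCAGTTTAAGTTGGTCCAATAGTAGC
Frame +1: GCT ACT ATT GGA CCA ACT TAA ACT GCT TCA TTT AAC CGA CGT — no ATG→stop ORF.
Frame +2: CTA CTA TTG GAC CAA CTT AAA CTG CTT CAT TTA ACC GAC GTA — no ATG→stop ORF.
Frame +3: TAC TAT TGG ACC AAC TTA AAC TGC TTC ATT TAA CCG ACG — no ATG→stop ORF.
Frame -1: TAC GTC GGT TAA ATG AAG CAG TTT AAG TTG GTC CAA TAG TAG — ATG at 13, stop TAG at 37 → 27 nt.
Frame -2: ACG TCG GTT AAA TGA AGC AGT TTA AGT TGG TCC AAT AGT AGC — no ATG→stop ORF.
Frame -3: CGT CGG TTA AAT GAA GCA GTT TAA GTT GGT CCA ATA GTA — no ATG→stop ORF.
No ORF reaches 33 nucleotides. Count = 0.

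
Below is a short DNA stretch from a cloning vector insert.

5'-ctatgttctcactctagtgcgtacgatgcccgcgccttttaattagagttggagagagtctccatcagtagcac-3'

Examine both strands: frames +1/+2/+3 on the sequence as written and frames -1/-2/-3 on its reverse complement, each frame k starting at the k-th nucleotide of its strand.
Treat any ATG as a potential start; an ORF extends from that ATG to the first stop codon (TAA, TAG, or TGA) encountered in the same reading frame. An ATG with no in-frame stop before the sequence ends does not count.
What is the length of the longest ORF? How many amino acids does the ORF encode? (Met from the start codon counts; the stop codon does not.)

Reverse complement (5'→3'): GTGCTACTGATGGAGACTCTCTCCAACTCTAATTAAAAGGCGCGGGCATCGTACGCACTAGAGTGAGAACATAG
Frame +1: CTA TGT TCT CAC TCT AGT GCG TAC GAT GCC CGC GCC TTT TAA TTA GAG TTG GAG AGA GTC TCC ATC AGT AGC — no ATG→stop ORF.
Frame +2: TAT GTT CTC ACT CTA GTG CGT ACG ATG CCC GCG CCT TTT AAT TAG AGT TGG AGA GAG TCT CCA TCA GTA GCA — ATG at 26, stop TAG at 44 → 21 nt.
Frame +3: ATG TTC TCA CTC TAG TGC GTA CGA TGC CCG CGC CTT TTA ATT AGA GTT GGA GAG AGT CTC CAT CAG TAG CAC — ATG at 3, stop TAG at 15 → 15 nt.
Frame -1: GTG CTA CTG ATG GAG ACT CTC TCC AAC TCT AAT TAA AAG GCG CGG GCA TCG TAC GCA CTA GAG TGA GAA CAT — ATG at 10, stop TAA at 34 → 27 nt.
Frame -2: TGC TAC TGA TGG AGA CTC TCT CCA ACT CTA ATT AAA AGG CGC GGG CAT CGT ACG CAC TAG AGT GAG AAC ATA — no ATG→stop ORF.
Frame -3: GCT ACT GAT GGA GAC TCT CTC CAA CTC TAA TTA AAA GGC GCG GGC ATC GTA CGC ACT AGA GTG AGA ACA TAG — no ATG→stop ORF.
Longest: frame -1, positions 10–36, 27 nt = 9 codons = 8 aa. → 8 amino acids.

8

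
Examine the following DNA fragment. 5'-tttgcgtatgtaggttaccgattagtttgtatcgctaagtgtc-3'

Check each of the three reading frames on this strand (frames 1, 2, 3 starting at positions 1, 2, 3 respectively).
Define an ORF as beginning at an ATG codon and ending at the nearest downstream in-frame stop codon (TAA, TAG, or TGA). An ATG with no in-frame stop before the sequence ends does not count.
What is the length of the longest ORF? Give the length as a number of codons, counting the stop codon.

Frame 1: TTT GCG TAT GTA GGT TAC CGA TTA GTT TGT ATC GCT AAG TGT — no ATG→stop ORF.
Frame 2: TTG CGT ATG TAG GTT ACC GAT TAG TTT GTA TCG CTA AGT GTC — ATG at 8, stop TAG at 11 → 6 nt.
Frame 3: TGC GTA TGT AGG TTA CCG ATT AGT TTG TAT CGC TAA GTG — no ATG→stop ORF.
Longest: frame 2, positions 8–13, 6 nt = 2 codons = 1 aa. → 2 codons.

2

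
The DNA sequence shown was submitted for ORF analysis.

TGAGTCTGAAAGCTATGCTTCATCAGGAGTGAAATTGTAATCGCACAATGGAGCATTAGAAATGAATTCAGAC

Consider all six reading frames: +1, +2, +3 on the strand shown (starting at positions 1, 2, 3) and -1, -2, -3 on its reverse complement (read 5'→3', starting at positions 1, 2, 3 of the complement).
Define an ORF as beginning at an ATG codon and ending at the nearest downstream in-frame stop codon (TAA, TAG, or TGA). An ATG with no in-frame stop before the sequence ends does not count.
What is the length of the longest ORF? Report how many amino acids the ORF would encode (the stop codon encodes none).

Reverse complement (5'→3'): GTCTGAATTCATTTCTAATGCTCCATTGTGCGATTACAATTTCACTCCTGATGAAGCATAGCTTTCAGACTCA
Frame +1: TGA GTC TGA AAG CTA TGC TTC ATC AGG AGT GAA ATT GTA ATC GCA CAA TGG AGC ATT AGA AAT GAA TTC AGA — no ATG→stop ORF.
Frame +2: GAG TCT GAA AGC TAT GCT TCA TCA GGA GTG AAA TTG TAA TCG CAC AAT GGA GCA TTA GAA ATG AAT TCA GAC — no ATG→stop ORF.
Frame +3: AGT CTG AAA GCT ATG CTT CAT CAG GAG TGA AAT TGT AAT CGC ACA ATG GAG CAT TAG AAA TGA ATT CAG — ATG at 15, stop TGA at 30 → 18 nt; ATG at 48, stop TAG at 57 → 12 nt.
Frame -1: GTC TGA ATT CAT TTC TAA TGC TCC ATT GTG CGA TTA CAA TTT CAC TCC TGA TGA AGC ATA GCT TTC AGA CTC — no ATG→stop ORF.
Frame -2: TCT GAA TTC ATT TCT AAT GCT CCA TTG TGC GAT TAC AAT TTC ACT CCT GAT GAA GCA TAG CTT TCA GAC TCA — no ATG→stop ORF.
Frame -3: CTG AAT TCA TTT CTA ATG CTC CAT TGT GCG ATT ACA ATT TCA CTC CTG ATG AAG CAT AGC TTT CAG ACT — no ATG→stop ORF.
Longest: frame +3, positions 15–32, 18 nt = 6 codons = 5 aa. → 5 amino acids.

5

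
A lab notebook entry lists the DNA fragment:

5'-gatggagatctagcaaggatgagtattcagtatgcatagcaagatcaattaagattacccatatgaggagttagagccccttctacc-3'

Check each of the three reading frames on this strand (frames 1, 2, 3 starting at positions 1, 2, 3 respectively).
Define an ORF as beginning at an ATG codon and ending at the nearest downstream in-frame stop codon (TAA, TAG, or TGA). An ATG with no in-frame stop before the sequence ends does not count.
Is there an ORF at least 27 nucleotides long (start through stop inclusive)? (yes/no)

Frame 1: GAT GGA GAT CTA GCA AGG ATG AGT ATT CAG TAT GCA TAG CAA GAT CAA TTA AGA TTA CCC ATA TGA GGA GTT AGA GCC CCT TCT ACC — ATG at 19, stop TAG at 37 → 21 nt.
Frame 2: ATG GAG ATC TAG CAA GGA TGA GTA TTC AGT ATG CAT AGC AAG ATC AAT TAA GAT TAC CCA TAT GAG GAG TTA GAG CCC CTT CTA — ATG at 2, stop TAG at 11 → 12 nt; ATG at 32, stop TAA at 50 → 21 nt.
Frame 3: TGG AGA TCT AGC AAG GAT GAG TAT TCA GTA TGC ATA GCA AGA TCA ATT AAG ATT ACC CAT ATG AGG AGT TAG AGC CCC TTC TAC — ATG at 63, stop TAG at 72 → 12 nt.
Largest ORF found is 21 nucleotides < 27, so no.

no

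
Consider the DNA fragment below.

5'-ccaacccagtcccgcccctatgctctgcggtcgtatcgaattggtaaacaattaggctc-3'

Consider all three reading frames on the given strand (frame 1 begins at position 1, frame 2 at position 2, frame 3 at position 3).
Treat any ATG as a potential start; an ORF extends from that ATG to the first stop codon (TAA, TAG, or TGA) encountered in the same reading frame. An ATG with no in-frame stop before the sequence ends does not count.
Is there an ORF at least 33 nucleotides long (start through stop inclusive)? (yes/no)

Frame 1: CCA ACC CAG TCC CGC CCC TAT GCT CTG CGG TCG TAT CGA ATT GGT AAA CAA TTA GGC — no ATG→stop ORF.
Frame 2: CAA CCC AGT CCC GCC CCT ATG CTC TGC GGT CGT ATC GAA TTG GTA AAC AAT TAG GCT — ATG at 20, stop TAG at 53 → 36 nt.
Frame 3: AAC CCA GTC CCG CCC CTA TGC TCT GCG GTC GTA TCG AAT TGG TAA ACA ATT AGG CTC — no ATG→stop ORF.
Frame 2 has an ORF of 36 nucleotides (positions 20–55) ≥ 33, so yes.

yes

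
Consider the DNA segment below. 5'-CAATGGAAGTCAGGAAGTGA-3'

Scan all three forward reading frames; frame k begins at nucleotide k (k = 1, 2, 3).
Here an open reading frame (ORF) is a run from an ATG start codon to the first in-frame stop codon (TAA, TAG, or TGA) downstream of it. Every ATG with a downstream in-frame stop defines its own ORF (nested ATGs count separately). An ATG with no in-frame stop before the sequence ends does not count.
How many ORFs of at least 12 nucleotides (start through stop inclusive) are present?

1

Frame 1: CAA TGG AAG TCA GGA AGT — no ATG→stop ORF.
Frame 2: AAT GGA AGT CAG GAA GTG — no ATG→stop ORF.
Frame 3: ATG GAA GTC AGG AAG TGA — ATG at 3, stop TGA at 18 → 18 nt.
ORFs ≥ 12 nucleotides: frame 3 3–20 (18 nucleotides). Count = 1.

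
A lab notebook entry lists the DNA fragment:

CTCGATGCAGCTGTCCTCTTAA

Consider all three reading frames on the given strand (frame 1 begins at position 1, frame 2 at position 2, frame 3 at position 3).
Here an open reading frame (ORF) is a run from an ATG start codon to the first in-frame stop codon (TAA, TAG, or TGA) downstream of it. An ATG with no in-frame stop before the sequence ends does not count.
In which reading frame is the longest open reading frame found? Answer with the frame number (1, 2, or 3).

2

Frame 1: CTC GAT GCA GCT GTC CTC TTA — no ATG→stop ORF.
Frame 2: TCG ATG CAG CTG TCC TCT TAA — ATG at 5, stop TAA at 20 → 18 nt.
Frame 3: CGA TGC AGC TGT CCT CTT — no ATG→stop ORF.
Longest ORF is 18 nt in frame 2 (positions 5–22).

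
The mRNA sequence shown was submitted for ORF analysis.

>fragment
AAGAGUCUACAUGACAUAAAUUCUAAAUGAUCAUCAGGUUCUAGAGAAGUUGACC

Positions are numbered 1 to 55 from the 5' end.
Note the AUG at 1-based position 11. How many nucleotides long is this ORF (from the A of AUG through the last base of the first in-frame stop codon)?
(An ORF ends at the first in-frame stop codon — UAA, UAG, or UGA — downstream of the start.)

9

Codons from position 11: AUG (11–13), ACA (14–16), UAA (17–19).
UAA is the first in-frame stop; ORF spans 11–19, 9 nucleotides.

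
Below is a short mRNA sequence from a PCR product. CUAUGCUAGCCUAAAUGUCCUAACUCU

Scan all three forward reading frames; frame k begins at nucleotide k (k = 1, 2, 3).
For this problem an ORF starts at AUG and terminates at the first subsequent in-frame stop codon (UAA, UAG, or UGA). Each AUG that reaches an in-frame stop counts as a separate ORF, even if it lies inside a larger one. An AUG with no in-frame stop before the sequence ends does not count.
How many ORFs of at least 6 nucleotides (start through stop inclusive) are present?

Frame 1: CUA UGC UAG CCU AAA UGU CCU AAC UCU — no AUG→stop ORF.
Frame 2: UAU GCU AGC CUA AAU GUC CUA ACU — no AUG→stop ORF.
Frame 3: AUG CUA GCC UAA AUG UCC UAA CUC — AUG at 3, stop UAA at 12 → 12 nt; AUG at 15, stop UAA at 21 → 9 nt.
ORFs ≥ 6 nucleotides: frame 3 3–14 (12 nucleotides), frame 3 15–23 (9 nucleotides). Count = 2.

2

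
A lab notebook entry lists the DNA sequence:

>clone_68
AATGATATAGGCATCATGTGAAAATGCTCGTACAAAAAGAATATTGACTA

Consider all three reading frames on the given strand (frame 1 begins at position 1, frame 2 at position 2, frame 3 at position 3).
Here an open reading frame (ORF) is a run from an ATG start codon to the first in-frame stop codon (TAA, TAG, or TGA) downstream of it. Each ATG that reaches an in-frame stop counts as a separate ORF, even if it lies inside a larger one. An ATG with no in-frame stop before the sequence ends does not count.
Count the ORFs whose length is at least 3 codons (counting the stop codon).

2

Frame 1: AAT GAT ATA GGC ATC ATG TGA AAA TGC TCG TAC AAA AAG AAT ATT GAC — ATG at 16, stop TGA at 19 → 6 nt.
Frame 2: ATG ATA TAG GCA TCA TGT GAA AAT GCT CGT ACA AAA AGA ATA TTG ACT — ATG at 2, stop TAG at 8 → 9 nt.
Frame 3: TGA TAT AGG CAT CAT GTG AAA ATG CTC GTA CAA AAA GAA TAT TGA CTA — ATG at 24, stop TGA at 45 → 24 nt.
ORFs ≥ 3 codons: frame 2 2–10 (3 codons), frame 3 24–47 (8 codons). Count = 2.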